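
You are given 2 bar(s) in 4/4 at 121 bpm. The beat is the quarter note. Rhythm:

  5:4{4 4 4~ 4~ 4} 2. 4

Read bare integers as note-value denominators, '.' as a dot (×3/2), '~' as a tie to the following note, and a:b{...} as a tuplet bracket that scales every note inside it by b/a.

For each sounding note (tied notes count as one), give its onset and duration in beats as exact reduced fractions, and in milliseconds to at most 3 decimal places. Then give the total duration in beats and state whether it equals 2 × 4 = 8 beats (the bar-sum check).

1) 0.0ms=0b +396.694ms=4/5b
2) 396.694ms=4/5b +396.694ms=4/5b
3) 793.388ms=8/5b +1190.083ms=12/5b
4) 1983.471ms=4b +1487.603ms=3b
5) 3471.074ms=7b +495.868ms=1b
Σ=8b of 8 (121bpm 4/4) — PASS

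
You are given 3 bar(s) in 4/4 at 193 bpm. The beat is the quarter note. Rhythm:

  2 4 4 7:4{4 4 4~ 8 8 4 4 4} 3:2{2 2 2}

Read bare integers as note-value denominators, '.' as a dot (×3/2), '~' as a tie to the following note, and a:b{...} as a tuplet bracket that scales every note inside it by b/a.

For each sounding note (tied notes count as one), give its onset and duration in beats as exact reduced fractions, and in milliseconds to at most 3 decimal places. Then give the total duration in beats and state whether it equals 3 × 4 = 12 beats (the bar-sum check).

1) 0.0ms=0b +621.762ms=2b
2) 621.762ms=2b +310.881ms=1b
3) 932.642ms=3b +310.881ms=1b
4) 1243.523ms=4b +177.646ms=4/7b
5) 1421.17ms=32/7b +177.646ms=4/7b
6) 1598.816ms=36/7b +266.469ms=6/7b
7) 1865.285ms=6b +88.823ms=2/7b
8) 1954.108ms=44/7b +177.646ms=4/7b
9) 2131.754ms=48/7b +177.646ms=4/7b
10) 2309.4ms=52/7b +177.646ms=4/7b
11) 2487.047ms=8b +414.508ms=4/3b
12) 2901.554ms=28/3b +414.508ms=4/3b
13) 3316.062ms=32/3b +414.508ms=4/3b
Σ=12b of 12 (193bpm 4/4) — PASS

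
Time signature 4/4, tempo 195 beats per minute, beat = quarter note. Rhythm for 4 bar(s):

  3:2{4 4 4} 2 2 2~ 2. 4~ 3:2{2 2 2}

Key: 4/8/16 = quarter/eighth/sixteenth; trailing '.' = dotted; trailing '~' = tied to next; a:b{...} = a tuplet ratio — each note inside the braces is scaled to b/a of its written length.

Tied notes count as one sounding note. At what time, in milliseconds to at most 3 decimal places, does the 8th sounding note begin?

note 8 onset = 40/3b = 4102.564ms

1. 0.0ms @ 0 + 205.128ms (2/3)
2. 205.128ms @ 2/3 + 205.128ms (2/3)
3. 410.256ms @ 4/3 + 205.128ms (2/3)
4. 615.385ms @ 2 + 615.385ms (2)
5. 1230.769ms @ 4 + 615.385ms (2)
6. 1846.154ms @ 6 + 1538.462ms (5)
7. 3384.615ms @ 11 + 717.949ms (7/3)
8. 4102.564ms @ 40/3 + 410.256ms (4/3)
9. 4512.821ms @ 44/3 + 410.256ms (4/3)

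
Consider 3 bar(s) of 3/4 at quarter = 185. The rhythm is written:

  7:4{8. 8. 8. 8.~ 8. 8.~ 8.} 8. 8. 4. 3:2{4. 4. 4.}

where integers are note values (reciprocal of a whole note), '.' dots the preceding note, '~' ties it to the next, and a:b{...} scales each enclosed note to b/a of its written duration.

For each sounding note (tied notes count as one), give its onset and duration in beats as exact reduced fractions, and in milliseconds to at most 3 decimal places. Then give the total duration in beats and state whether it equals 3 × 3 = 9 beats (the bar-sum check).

1) 0.0ms=0b +138.996ms=3/7b
2) 138.996ms=3/7b +138.996ms=3/7b
3) 277.992ms=6/7b +138.996ms=3/7b
4) 416.988ms=9/7b +277.992ms=6/7b
5) 694.981ms=15/7b +277.992ms=6/7b
6) 972.973ms=3b +243.243ms=3/4b
7) 1216.216ms=15/4b +243.243ms=3/4b
8) 1459.459ms=9/2b +486.486ms=3/2b
9) 1945.946ms=6b +324.324ms=1b
10) 2270.27ms=7b +324.324ms=1b
11) 2594.595ms=8b +324.324ms=1b
Σ=9b of 9 (185bpm 3/4) — PASS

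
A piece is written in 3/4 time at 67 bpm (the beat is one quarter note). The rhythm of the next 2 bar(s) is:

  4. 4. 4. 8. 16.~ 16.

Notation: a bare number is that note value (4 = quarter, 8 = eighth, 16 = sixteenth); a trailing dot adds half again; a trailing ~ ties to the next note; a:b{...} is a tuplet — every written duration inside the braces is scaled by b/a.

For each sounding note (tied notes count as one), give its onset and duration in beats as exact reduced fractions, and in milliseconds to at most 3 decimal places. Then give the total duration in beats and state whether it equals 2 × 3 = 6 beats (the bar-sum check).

1) 0.0ms=0b +1343.284ms=3/2b
2) 1343.284ms=3/2b +1343.284ms=3/2b
3) 2686.567ms=3b +1343.284ms=3/2b
4) 4029.851ms=9/2b +671.642ms=3/4b
5) 4701.493ms=21/4b +671.642ms=3/4b
Σ=6b of 6 (67bpm 3/4) — PASS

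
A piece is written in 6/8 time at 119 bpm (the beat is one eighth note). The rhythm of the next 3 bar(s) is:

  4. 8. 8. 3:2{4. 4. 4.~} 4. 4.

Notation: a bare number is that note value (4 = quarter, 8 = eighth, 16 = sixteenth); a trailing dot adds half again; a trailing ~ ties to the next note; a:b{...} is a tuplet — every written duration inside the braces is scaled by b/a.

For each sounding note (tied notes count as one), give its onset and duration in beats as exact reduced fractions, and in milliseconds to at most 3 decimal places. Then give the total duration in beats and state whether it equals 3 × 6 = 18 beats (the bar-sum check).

1) 0.0ms=0b +1512.605ms=3b
2) 1512.605ms=3b +756.303ms=3/2b
3) 2268.908ms=9/2b +756.303ms=3/2b
4) 3025.21ms=6b +1008.403ms=2b
5) 4033.613ms=8b +1008.403ms=2b
6) 5042.017ms=10b +2521.008ms=5b
7) 7563.025ms=15b +1512.605ms=3b
Σ=18b of 18 (119bpm 6/8) — PASS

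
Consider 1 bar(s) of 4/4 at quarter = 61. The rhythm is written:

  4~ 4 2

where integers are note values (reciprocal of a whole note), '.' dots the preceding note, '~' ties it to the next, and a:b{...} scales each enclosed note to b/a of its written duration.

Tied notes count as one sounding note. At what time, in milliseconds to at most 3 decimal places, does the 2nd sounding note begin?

1. 0.0ms @ 0 + 1967.213ms (2)
2. 1967.213ms @ 2 + 1967.213ms (2)

note 2 onset = 2b = 1967.213ms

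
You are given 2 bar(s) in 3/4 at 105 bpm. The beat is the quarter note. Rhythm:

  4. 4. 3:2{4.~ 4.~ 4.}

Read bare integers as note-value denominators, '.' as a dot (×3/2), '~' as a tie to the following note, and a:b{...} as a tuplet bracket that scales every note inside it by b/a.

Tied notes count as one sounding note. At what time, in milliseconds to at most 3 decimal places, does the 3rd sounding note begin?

note 3 onset = 3b = 1714.286ms

1. 0.0ms @ 0 + 857.143ms (3/2)
2. 857.143ms @ 3/2 + 857.143ms (3/2)
3. 1714.286ms @ 3 + 1714.286ms (3)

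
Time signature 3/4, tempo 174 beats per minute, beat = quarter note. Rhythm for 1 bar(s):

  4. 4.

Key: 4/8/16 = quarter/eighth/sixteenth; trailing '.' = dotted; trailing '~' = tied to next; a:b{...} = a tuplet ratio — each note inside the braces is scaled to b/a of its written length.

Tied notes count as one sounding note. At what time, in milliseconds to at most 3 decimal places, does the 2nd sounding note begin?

note 2 onset = 3/2b = 517.241ms

1. 0.0ms @ 0 + 517.241ms (3/2)
2. 517.241ms @ 3/2 + 517.241ms (3/2)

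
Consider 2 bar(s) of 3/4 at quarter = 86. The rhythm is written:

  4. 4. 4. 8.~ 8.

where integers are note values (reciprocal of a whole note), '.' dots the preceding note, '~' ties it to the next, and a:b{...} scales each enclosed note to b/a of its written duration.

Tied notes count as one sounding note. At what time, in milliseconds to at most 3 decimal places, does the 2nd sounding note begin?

1. 0.0ms @ 0 + 1046.512ms (3/2)
2. 1046.512ms @ 3/2 + 1046.512ms (3/2)
3. 2093.023ms @ 3 + 1046.512ms (3/2)
4. 3139.535ms @ 9/2 + 1046.512ms (3/2)

note 2 onset = 3/2b = 1046.512ms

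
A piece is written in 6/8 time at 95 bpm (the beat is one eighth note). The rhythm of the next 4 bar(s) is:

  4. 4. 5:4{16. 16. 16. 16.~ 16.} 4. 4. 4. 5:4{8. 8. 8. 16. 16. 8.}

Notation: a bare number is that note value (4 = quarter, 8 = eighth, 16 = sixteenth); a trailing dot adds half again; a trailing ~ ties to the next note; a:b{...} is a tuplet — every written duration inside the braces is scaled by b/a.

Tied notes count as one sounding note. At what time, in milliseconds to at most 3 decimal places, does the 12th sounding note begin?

note 12 onset = 102/5b = 12884.211ms

1. 0.0ms @ 0 + 1894.737ms (3)
2. 1894.737ms @ 3 + 1894.737ms (3)
3. 3789.474ms @ 6 + 378.947ms (3/5)
4. 4168.421ms @ 33/5 + 378.947ms (3/5)
5. 4547.368ms @ 36/5 + 378.947ms (3/5)
6. 4926.316ms @ 39/5 + 757.895ms (6/5)
7. 5684.211ms @ 9 + 1894.737ms (3)
8. 7578.947ms @ 12 + 1894.737ms (3)
9. 9473.684ms @ 15 + 1894.737ms (3)
10. 11368.421ms @ 18 + 757.895ms (6/5)
11. 12126.316ms @ 96/5 + 757.895ms (6/5)
12. 12884.211ms @ 102/5 + 757.895ms (6/5)
13. 13642.105ms @ 108/5 + 378.947ms (3/5)
14. 14021.053ms @ 111/5 + 378.947ms (3/5)
15. 14400.0ms @ 114/5 + 757.895ms (6/5)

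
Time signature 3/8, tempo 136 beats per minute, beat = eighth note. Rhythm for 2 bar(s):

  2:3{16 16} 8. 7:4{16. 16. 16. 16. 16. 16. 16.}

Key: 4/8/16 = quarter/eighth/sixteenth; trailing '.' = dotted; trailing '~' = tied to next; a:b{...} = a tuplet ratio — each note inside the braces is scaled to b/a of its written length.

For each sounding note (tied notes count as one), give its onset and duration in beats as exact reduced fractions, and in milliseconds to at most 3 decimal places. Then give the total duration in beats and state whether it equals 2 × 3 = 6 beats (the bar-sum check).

1) 0.0ms=0b +330.882ms=3/4b
2) 330.882ms=3/4b +330.882ms=3/4b
3) 661.765ms=3/2b +661.765ms=3/2b
4) 1323.529ms=3b +189.076ms=3/7b
5) 1512.605ms=24/7b +189.076ms=3/7b
6) 1701.681ms=27/7b +189.076ms=3/7b
7) 1890.756ms=30/7b +189.076ms=3/7b
8) 2079.832ms=33/7b +189.076ms=3/7b
9) 2268.908ms=36/7b +189.076ms=3/7b
10) 2457.983ms=39/7b +189.076ms=3/7b
Σ=6b of 6 (136bpm 3/8) — PASS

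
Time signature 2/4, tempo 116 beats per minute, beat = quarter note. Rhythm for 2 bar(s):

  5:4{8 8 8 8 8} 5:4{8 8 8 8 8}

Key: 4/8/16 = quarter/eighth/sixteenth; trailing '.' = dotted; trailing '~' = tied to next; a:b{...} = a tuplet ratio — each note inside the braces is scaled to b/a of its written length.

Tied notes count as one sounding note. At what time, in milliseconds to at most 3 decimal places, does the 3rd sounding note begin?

1. 0.0ms @ 0 + 206.897ms (2/5)
2. 206.897ms @ 2/5 + 206.897ms (2/5)
3. 413.793ms @ 4/5 + 206.897ms (2/5)
4. 620.69ms @ 6/5 + 206.897ms (2/5)
5. 827.586ms @ 8/5 + 206.897ms (2/5)
6. 1034.483ms @ 2 + 206.897ms (2/5)
7. 1241.379ms @ 12/5 + 206.897ms (2/5)
8. 1448.276ms @ 14/5 + 206.897ms (2/5)
9. 1655.172ms @ 16/5 + 206.897ms (2/5)
10. 1862.069ms @ 18/5 + 206.897ms (2/5)

note 3 onset = 4/5b = 413.793ms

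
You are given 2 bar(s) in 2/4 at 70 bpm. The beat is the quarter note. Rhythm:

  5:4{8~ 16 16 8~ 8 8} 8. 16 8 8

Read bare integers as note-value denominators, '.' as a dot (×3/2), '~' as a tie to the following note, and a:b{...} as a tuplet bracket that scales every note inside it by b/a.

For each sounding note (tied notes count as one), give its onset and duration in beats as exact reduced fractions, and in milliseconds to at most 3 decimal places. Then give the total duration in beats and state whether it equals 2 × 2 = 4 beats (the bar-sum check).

1) 0.0ms=0b +514.286ms=3/5b
2) 514.286ms=3/5b +171.429ms=1/5b
3) 685.714ms=4/5b +685.714ms=4/5b
4) 1371.429ms=8/5b +342.857ms=2/5b
5) 1714.286ms=2b +642.857ms=3/4b
6) 2357.143ms=11/4b +214.286ms=1/4b
7) 2571.429ms=3b +428.571ms=1/2b
8) 3000.0ms=7/2b +428.571ms=1/2b
Σ=4b of 4 (70bpm 2/4) — PASS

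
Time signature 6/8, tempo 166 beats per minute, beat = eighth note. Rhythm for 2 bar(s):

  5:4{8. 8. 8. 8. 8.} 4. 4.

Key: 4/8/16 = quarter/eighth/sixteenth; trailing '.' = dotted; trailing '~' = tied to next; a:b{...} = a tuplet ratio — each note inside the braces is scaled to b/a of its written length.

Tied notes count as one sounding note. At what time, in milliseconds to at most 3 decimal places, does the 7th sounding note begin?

1. 0.0ms @ 0 + 433.735ms (6/5)
2. 433.735ms @ 6/5 + 433.735ms (6/5)
3. 867.47ms @ 12/5 + 433.735ms (6/5)
4. 1301.205ms @ 18/5 + 433.735ms (6/5)
5. 1734.94ms @ 24/5 + 433.735ms (6/5)
6. 2168.675ms @ 6 + 1084.337ms (3)
7. 3253.012ms @ 9 + 1084.337ms (3)

note 7 onset = 9b = 3253.012ms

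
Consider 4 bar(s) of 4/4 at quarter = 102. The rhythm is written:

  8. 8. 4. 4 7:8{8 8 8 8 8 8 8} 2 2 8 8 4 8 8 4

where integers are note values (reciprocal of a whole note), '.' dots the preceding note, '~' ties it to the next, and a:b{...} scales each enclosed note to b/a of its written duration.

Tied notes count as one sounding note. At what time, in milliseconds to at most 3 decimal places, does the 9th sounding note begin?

note 9 onset = 44/7b = 3697.479ms

1. 0.0ms @ 0 + 441.176ms (3/4)
2. 441.176ms @ 3/4 + 441.176ms (3/4)
3. 882.353ms @ 3/2 + 882.353ms (3/2)
4. 1764.706ms @ 3 + 588.235ms (1)
5. 2352.941ms @ 4 + 336.134ms (4/7)
6. 2689.076ms @ 32/7 + 336.134ms (4/7)
7. 3025.21ms @ 36/7 + 336.134ms (4/7)
8. 3361.345ms @ 40/7 + 336.134ms (4/7)
9. 3697.479ms @ 44/7 + 336.134ms (4/7)
10. 4033.613ms @ 48/7 + 336.134ms (4/7)
11. 4369.748ms @ 52/7 + 336.134ms (4/7)
12. 4705.882ms @ 8 + 1176.471ms (2)
13. 5882.353ms @ 10 + 1176.471ms (2)
14. 7058.824ms @ 12 + 294.118ms (1/2)
15. 7352.941ms @ 25/2 + 294.118ms (1/2)
16. 7647.059ms @ 13 + 588.235ms (1)
17. 8235.294ms @ 14 + 294.118ms (1/2)
18. 8529.412ms @ 29/2 + 294.118ms (1/2)
19. 8823.529ms @ 15 + 588.235ms (1)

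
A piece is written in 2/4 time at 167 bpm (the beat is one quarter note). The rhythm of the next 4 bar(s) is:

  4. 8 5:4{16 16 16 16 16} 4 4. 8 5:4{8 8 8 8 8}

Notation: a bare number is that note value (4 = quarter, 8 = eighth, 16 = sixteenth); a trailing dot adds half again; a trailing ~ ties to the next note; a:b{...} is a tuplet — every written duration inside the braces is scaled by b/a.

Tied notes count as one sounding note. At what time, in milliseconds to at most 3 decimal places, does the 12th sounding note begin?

1. 0.0ms @ 0 + 538.922ms (3/2)
2. 538.922ms @ 3/2 + 179.641ms (1/2)
3. 718.563ms @ 2 + 71.856ms (1/5)
4. 790.419ms @ 11/5 + 71.856ms (1/5)
5. 862.275ms @ 12/5 + 71.856ms (1/5)
6. 934.132ms @ 13/5 + 71.856ms (1/5)
7. 1005.988ms @ 14/5 + 71.856ms (1/5)
8. 1077.844ms @ 3 + 359.281ms (1)
9. 1437.126ms @ 4 + 538.922ms (3/2)
10. 1976.048ms @ 11/2 + 179.641ms (1/2)
11. 2155.689ms @ 6 + 143.713ms (2/5)
12. 2299.401ms @ 32/5 + 143.713ms (2/5)
13. 2443.114ms @ 34/5 + 143.713ms (2/5)
14. 2586.826ms @ 36/5 + 143.713ms (2/5)
15. 2730.539ms @ 38/5 + 143.713ms (2/5)

note 12 onset = 32/5b = 2299.401ms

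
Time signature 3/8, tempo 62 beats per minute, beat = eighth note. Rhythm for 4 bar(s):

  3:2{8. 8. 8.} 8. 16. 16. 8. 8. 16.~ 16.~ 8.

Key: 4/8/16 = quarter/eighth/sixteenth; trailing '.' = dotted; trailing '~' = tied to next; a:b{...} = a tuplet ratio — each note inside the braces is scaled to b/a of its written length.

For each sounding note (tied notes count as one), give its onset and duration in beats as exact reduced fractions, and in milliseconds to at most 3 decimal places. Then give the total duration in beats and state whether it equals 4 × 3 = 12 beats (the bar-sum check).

1) 0.0ms=0b +967.742ms=1b
2) 967.742ms=1b +967.742ms=1b
3) 1935.484ms=2b +967.742ms=1b
4) 2903.226ms=3b +1451.613ms=3/2b
5) 4354.839ms=9/2b +725.806ms=3/4b
6) 5080.645ms=21/4b +725.806ms=3/4b
7) 5806.452ms=6b +1451.613ms=3/2b
8) 7258.065ms=15/2b +1451.613ms=3/2b
9) 8709.677ms=9b +2903.226ms=3b
Σ=12b of 12 (62bpm 3/8) — PASS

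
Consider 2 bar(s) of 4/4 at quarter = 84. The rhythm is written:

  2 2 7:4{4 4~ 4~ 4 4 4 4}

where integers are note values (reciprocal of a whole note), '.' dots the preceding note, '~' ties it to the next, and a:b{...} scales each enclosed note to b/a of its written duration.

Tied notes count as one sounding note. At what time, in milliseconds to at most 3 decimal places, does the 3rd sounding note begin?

1. 0.0ms @ 0 + 1428.571ms (2)
2. 1428.571ms @ 2 + 1428.571ms (2)
3. 2857.143ms @ 4 + 408.163ms (4/7)
4. 3265.306ms @ 32/7 + 1224.49ms (12/7)
5. 4489.796ms @ 44/7 + 408.163ms (4/7)
6. 4897.959ms @ 48/7 + 408.163ms (4/7)
7. 5306.122ms @ 52/7 + 408.163ms (4/7)

note 3 onset = 4b = 2857.143ms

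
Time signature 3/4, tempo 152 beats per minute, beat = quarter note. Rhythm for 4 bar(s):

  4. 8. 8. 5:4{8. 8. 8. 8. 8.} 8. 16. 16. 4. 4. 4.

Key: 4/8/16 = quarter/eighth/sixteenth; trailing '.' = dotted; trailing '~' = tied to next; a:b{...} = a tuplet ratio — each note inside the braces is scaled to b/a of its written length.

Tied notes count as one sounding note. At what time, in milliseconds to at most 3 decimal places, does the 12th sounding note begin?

1. 0.0ms @ 0 + 592.105ms (3/2)
2. 592.105ms @ 3/2 + 296.053ms (3/4)
3. 888.158ms @ 9/4 + 296.053ms (3/4)
4. 1184.211ms @ 3 + 236.842ms (3/5)
5. 1421.053ms @ 18/5 + 236.842ms (3/5)
6. 1657.895ms @ 21/5 + 236.842ms (3/5)
7. 1894.737ms @ 24/5 + 236.842ms (3/5)
8. 2131.579ms @ 27/5 + 236.842ms (3/5)
9. 2368.421ms @ 6 + 296.053ms (3/4)
10. 2664.474ms @ 27/4 + 148.026ms (3/8)
11. 2812.5ms @ 57/8 + 148.026ms (3/8)
12. 2960.526ms @ 15/2 + 592.105ms (3/2)
13. 3552.632ms @ 9 + 592.105ms (3/2)
14. 4144.737ms @ 21/2 + 592.105ms (3/2)

note 12 onset = 15/2b = 2960.526ms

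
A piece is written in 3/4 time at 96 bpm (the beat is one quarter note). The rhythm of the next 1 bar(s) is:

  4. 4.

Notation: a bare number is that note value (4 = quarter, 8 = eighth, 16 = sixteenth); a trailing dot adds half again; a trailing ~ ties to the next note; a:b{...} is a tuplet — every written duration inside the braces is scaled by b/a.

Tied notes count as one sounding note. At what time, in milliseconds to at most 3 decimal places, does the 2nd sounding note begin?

1. 0.0ms @ 0 + 937.5ms (3/2)
2. 937.5ms @ 3/2 + 937.5ms (3/2)

note 2 onset = 3/2b = 937.5ms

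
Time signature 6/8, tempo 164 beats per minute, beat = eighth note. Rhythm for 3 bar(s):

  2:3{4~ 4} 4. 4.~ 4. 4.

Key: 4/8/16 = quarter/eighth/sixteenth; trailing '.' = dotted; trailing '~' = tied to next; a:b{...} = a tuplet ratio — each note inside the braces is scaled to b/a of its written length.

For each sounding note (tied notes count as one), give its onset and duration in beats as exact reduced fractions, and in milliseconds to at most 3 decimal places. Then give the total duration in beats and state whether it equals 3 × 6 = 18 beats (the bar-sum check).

1) 0.0ms=0b +2195.122ms=6b
2) 2195.122ms=6b +1097.561ms=3b
3) 3292.683ms=9b +2195.122ms=6b
4) 5487.805ms=15b +1097.561ms=3b
Σ=18b of 18 (164bpm 6/8) — PASS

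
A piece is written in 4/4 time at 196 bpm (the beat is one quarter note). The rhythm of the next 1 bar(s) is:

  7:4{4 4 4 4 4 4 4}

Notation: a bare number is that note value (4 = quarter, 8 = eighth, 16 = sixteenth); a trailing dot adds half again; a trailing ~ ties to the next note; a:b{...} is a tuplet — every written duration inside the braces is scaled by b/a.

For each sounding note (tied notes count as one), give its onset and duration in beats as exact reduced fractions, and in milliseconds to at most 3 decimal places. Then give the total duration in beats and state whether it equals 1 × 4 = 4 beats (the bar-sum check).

1) 0.0ms=0b +174.927ms=4/7b
2) 174.927ms=4/7b +174.927ms=4/7b
3) 349.854ms=8/7b +174.927ms=4/7b
4) 524.781ms=12/7b +174.927ms=4/7b
5) 699.708ms=16/7b +174.927ms=4/7b
6) 874.636ms=20/7b +174.927ms=4/7b
7) 1049.563ms=24/7b +174.927ms=4/7b
Σ=4b of 4 (196bpm 4/4) — PASS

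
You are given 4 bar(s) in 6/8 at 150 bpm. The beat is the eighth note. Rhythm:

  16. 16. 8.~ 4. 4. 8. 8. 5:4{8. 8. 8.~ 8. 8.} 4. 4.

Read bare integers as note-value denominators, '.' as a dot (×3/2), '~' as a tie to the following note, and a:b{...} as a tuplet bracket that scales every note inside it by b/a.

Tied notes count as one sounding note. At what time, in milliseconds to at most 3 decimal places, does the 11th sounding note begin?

note 11 onset = 18b = 7200.0ms

1. 0.0ms @ 0 + 300.0ms (3/4)
2. 300.0ms @ 3/4 + 300.0ms (3/4)
3. 600.0ms @ 3/2 + 1800.0ms (9/2)
4. 2400.0ms @ 6 + 1200.0ms (3)
5. 3600.0ms @ 9 + 600.0ms (3/2)
6. 4200.0ms @ 21/2 + 600.0ms (3/2)
7. 4800.0ms @ 12 + 480.0ms (6/5)
8. 5280.0ms @ 66/5 + 480.0ms (6/5)
9. 5760.0ms @ 72/5 + 960.0ms (12/5)
10. 6720.0ms @ 84/5 + 480.0ms (6/5)
11. 7200.0ms @ 18 + 1200.0ms (3)
12. 8400.0ms @ 21 + 1200.0ms (3)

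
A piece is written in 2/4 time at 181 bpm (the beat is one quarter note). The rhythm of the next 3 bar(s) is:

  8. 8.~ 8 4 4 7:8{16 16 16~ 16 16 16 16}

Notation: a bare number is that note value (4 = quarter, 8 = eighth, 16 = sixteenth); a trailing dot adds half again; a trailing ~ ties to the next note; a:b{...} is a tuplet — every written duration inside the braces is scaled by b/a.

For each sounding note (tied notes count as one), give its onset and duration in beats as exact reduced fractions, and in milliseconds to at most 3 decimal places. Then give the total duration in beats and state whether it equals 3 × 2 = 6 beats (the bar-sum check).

1) 0.0ms=0b +248.619ms=3/4b
2) 248.619ms=3/4b +414.365ms=5/4b
3) 662.983ms=2b +331.492ms=1b
4) 994.475ms=3b +331.492ms=1b
5) 1325.967ms=4b +94.712ms=2/7b
6) 1420.679ms=30/7b +94.712ms=2/7b
7) 1515.391ms=32/7b +189.424ms=4/7b
8) 1704.815ms=36/7b +94.712ms=2/7b
9) 1799.526ms=38/7b +94.712ms=2/7b
10) 1894.238ms=40/7b +94.712ms=2/7b
Σ=6b of 6 (181bpm 2/4) — PASS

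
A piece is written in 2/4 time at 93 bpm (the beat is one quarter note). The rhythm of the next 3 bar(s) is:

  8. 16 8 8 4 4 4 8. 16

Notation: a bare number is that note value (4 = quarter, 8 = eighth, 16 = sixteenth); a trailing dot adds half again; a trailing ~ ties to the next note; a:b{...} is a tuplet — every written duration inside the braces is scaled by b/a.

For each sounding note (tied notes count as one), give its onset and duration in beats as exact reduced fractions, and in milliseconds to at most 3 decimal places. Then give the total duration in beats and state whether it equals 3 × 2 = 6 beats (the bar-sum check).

1) 0.0ms=0b +483.871ms=3/4b
2) 483.871ms=3/4b +161.29ms=1/4b
3) 645.161ms=1b +322.581ms=1/2b
4) 967.742ms=3/2b +322.581ms=1/2b
5) 1290.323ms=2b +645.161ms=1b
6) 1935.484ms=3b +645.161ms=1b
7) 2580.645ms=4b +645.161ms=1b
8) 3225.806ms=5b +483.871ms=3/4b
9) 3709.677ms=23/4b +161.29ms=1/4b
Σ=6b of 6 (93bpm 2/4) — PASS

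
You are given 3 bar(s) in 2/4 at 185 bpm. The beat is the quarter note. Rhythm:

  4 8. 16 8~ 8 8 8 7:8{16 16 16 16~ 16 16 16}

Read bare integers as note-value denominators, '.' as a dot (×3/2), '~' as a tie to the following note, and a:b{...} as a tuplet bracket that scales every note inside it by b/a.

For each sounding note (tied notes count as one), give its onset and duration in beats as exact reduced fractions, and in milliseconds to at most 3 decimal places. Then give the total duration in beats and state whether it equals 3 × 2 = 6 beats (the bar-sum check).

1) 0.0ms=0b +324.324ms=1b
2) 324.324ms=1b +243.243ms=3/4b
3) 567.568ms=7/4b +81.081ms=1/4b
4) 648.649ms=2b +324.324ms=1b
5) 972.973ms=3b +162.162ms=1/2b
6) 1135.135ms=7/2b +162.162ms=1/2b
7) 1297.297ms=4b +92.664ms=2/7b
8) 1389.961ms=30/7b +92.664ms=2/7b
9) 1482.625ms=32/7b +92.664ms=2/7b
10) 1575.29ms=34/7b +185.328ms=4/7b
11) 1760.618ms=38/7b +92.664ms=2/7b
12) 1853.282ms=40/7b +92.664ms=2/7b
Σ=6b of 6 (185bpm 2/4) — PASS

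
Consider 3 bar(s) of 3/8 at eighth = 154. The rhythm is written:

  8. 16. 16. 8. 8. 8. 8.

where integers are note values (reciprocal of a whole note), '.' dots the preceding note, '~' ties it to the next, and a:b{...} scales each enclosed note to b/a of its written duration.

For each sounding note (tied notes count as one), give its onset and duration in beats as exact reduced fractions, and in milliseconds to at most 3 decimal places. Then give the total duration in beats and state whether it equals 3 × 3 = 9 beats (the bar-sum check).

1) 0.0ms=0b +584.416ms=3/2b
2) 584.416ms=3/2b +292.208ms=3/4b
3) 876.623ms=9/4b +292.208ms=3/4b
4) 1168.831ms=3b +584.416ms=3/2b
5) 1753.247ms=9/2b +584.416ms=3/2b
6) 2337.662ms=6b +584.416ms=3/2b
7) 2922.078ms=15/2b +584.416ms=3/2b
Σ=9b of 9 (154bpm 3/8) — PASS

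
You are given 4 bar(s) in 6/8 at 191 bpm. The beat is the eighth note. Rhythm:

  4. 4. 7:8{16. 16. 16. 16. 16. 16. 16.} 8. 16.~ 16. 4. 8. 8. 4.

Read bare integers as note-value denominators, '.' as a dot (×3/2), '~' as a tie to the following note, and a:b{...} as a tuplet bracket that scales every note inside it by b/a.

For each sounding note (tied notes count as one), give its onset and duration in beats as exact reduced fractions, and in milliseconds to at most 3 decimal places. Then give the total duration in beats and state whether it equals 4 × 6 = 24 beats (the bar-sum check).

1) 0.0ms=0b +942.408ms=3b
2) 942.408ms=3b +942.408ms=3b
3) 1884.817ms=6b +269.26ms=6/7b
4) 2154.076ms=48/7b +269.26ms=6/7b
5) 2423.336ms=54/7b +269.26ms=6/7b
6) 2692.595ms=60/7b +269.26ms=6/7b
7) 2961.855ms=66/7b +269.26ms=6/7b
8) 3231.114ms=72/7b +269.26ms=6/7b
9) 3500.374ms=78/7b +269.26ms=6/7b
10) 3769.634ms=12b +471.204ms=3/2b
11) 4240.838ms=27/2b +471.204ms=3/2b
12) 4712.042ms=15b +942.408ms=3b
13) 5654.45ms=18b +471.204ms=3/2b
14) 6125.654ms=39/2b +471.204ms=3/2b
15) 6596.859ms=21b +942.408ms=3b
Σ=24b of 24 (191bpm 6/8) — PASS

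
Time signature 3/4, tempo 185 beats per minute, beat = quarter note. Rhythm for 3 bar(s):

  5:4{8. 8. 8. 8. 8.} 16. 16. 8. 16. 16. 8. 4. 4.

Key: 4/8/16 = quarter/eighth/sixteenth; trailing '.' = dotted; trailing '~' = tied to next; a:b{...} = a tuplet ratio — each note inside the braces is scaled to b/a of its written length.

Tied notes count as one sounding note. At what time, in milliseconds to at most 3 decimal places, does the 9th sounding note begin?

note 9 onset = 9/2b = 1459.459ms

1. 0.0ms @ 0 + 194.595ms (3/5)
2. 194.595ms @ 3/5 + 194.595ms (3/5)
3. 389.189ms @ 6/5 + 194.595ms (3/5)
4. 583.784ms @ 9/5 + 194.595ms (3/5)
5. 778.378ms @ 12/5 + 194.595ms (3/5)
6. 972.973ms @ 3 + 121.622ms (3/8)
7. 1094.595ms @ 27/8 + 121.622ms (3/8)
8. 1216.216ms @ 15/4 + 243.243ms (3/4)
9. 1459.459ms @ 9/2 + 121.622ms (3/8)
10. 1581.081ms @ 39/8 + 121.622ms (3/8)
11. 1702.703ms @ 21/4 + 243.243ms (3/4)
12. 1945.946ms @ 6 + 486.486ms (3/2)
13. 2432.432ms @ 15/2 + 486.486ms (3/2)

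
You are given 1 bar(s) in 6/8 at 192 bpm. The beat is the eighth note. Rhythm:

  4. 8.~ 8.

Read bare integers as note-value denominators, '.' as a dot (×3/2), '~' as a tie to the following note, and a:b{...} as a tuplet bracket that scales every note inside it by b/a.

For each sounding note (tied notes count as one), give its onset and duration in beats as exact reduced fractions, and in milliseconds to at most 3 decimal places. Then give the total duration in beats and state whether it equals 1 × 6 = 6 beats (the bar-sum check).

1) 0.0ms=0b +937.5ms=3b
2) 937.5ms=3b +937.5ms=3b
Σ=6b of 6 (192bpm 6/8) — PASS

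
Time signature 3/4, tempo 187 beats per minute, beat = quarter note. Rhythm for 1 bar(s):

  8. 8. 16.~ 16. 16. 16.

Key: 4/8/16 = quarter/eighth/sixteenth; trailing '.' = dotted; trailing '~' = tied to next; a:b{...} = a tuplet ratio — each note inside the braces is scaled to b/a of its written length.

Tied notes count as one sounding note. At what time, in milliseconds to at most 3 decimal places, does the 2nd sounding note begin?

1. 0.0ms @ 0 + 240.642ms (3/4)
2. 240.642ms @ 3/4 + 240.642ms (3/4)
3. 481.283ms @ 3/2 + 240.642ms (3/4)
4. 721.925ms @ 9/4 + 120.321ms (3/8)
5. 842.246ms @ 21/8 + 120.321ms (3/8)

note 2 onset = 3/4b = 240.642ms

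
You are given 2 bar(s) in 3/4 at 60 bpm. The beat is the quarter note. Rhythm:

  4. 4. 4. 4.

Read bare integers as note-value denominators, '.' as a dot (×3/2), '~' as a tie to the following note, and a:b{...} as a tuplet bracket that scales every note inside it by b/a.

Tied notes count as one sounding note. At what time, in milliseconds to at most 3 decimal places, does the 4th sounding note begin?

1. 0.0ms @ 0 + 1500.0ms (3/2)
2. 1500.0ms @ 3/2 + 1500.0ms (3/2)
3. 3000.0ms @ 3 + 1500.0ms (3/2)
4. 4500.0ms @ 9/2 + 1500.0ms (3/2)

note 4 onset = 9/2b = 4500.0ms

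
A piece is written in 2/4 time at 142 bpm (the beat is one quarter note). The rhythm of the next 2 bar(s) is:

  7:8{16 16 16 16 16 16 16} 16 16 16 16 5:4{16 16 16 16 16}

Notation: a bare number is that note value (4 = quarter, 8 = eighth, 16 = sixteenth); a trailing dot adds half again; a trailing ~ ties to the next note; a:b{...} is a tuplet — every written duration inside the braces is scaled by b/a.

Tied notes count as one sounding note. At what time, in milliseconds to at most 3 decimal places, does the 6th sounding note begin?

note 6 onset = 10/7b = 603.622ms

1. 0.0ms @ 0 + 120.724ms (2/7)
2. 120.724ms @ 2/7 + 120.724ms (2/7)
3. 241.449ms @ 4/7 + 120.724ms (2/7)
4. 362.173ms @ 6/7 + 120.724ms (2/7)
5. 482.897ms @ 8/7 + 120.724ms (2/7)
6. 603.622ms @ 10/7 + 120.724ms (2/7)
7. 724.346ms @ 12/7 + 120.724ms (2/7)
8. 845.07ms @ 2 + 105.634ms (1/4)
9. 950.704ms @ 9/4 + 105.634ms (1/4)
10. 1056.338ms @ 5/2 + 105.634ms (1/4)
11. 1161.972ms @ 11/4 + 105.634ms (1/4)
12. 1267.606ms @ 3 + 84.507ms (1/5)
13. 1352.113ms @ 16/5 + 84.507ms (1/5)
14. 1436.62ms @ 17/5 + 84.507ms (1/5)
15. 1521.127ms @ 18/5 + 84.507ms (1/5)
16. 1605.634ms @ 19/5 + 84.507ms (1/5)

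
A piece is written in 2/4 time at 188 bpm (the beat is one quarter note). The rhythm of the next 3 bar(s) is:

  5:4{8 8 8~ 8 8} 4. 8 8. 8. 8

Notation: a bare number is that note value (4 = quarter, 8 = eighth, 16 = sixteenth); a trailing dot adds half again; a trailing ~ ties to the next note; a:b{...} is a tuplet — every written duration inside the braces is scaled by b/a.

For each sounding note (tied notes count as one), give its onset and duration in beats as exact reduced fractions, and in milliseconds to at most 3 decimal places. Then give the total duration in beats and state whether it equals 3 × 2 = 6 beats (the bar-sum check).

1) 0.0ms=0b +127.66ms=2/5b
2) 127.66ms=2/5b +127.66ms=2/5b
3) 255.319ms=4/5b +255.319ms=4/5b
4) 510.638ms=8/5b +127.66ms=2/5b
5) 638.298ms=2b +478.723ms=3/2b
6) 1117.021ms=7/2b +159.574ms=1/2b
7) 1276.596ms=4b +239.362ms=3/4b
8) 1515.957ms=19/4b +239.362ms=3/4b
9) 1755.319ms=11/2b +159.574ms=1/2b
Σ=6b of 6 (188bpm 2/4) — PASS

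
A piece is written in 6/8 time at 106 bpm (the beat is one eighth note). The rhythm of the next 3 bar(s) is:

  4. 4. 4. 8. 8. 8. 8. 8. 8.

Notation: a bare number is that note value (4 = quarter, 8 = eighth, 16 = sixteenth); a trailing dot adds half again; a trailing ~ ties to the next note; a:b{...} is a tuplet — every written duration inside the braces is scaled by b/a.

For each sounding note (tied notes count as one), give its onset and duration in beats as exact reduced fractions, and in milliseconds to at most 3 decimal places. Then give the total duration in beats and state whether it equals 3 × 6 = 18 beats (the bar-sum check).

1) 0.0ms=0b +1698.113ms=3b
2) 1698.113ms=3b +1698.113ms=3b
3) 3396.226ms=6b +1698.113ms=3b
4) 5094.34ms=9b +849.057ms=3/2b
5) 5943.396ms=21/2b +849.057ms=3/2b
6) 6792.453ms=12b +849.057ms=3/2b
7) 7641.509ms=27/2b +849.057ms=3/2b
8) 8490.566ms=15b +849.057ms=3/2b
9) 9339.623ms=33/2b +849.057ms=3/2b
Σ=18b of 18 (106bpm 6/8) — PASS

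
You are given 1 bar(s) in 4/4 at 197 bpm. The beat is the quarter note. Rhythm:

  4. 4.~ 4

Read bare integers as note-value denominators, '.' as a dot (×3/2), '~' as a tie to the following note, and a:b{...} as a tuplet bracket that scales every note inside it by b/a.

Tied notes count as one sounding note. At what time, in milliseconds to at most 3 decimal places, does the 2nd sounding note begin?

1. 0.0ms @ 0 + 456.853ms (3/2)
2. 456.853ms @ 3/2 + 761.421ms (5/2)

note 2 onset = 3/2b = 456.853ms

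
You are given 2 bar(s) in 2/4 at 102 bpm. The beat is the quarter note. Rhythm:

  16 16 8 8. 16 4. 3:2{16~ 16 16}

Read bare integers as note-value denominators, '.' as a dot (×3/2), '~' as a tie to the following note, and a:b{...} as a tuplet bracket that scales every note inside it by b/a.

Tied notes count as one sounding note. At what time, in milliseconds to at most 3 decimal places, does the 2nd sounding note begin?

note 2 onset = 1/4b = 147.059ms

1. 0.0ms @ 0 + 147.059ms (1/4)
2. 147.059ms @ 1/4 + 147.059ms (1/4)
3. 294.118ms @ 1/2 + 294.118ms (1/2)
4. 588.235ms @ 1 + 441.176ms (3/4)
5. 1029.412ms @ 7/4 + 147.059ms (1/4)
6. 1176.471ms @ 2 + 882.353ms (3/2)
7. 2058.824ms @ 7/2 + 196.078ms (1/3)
8. 2254.902ms @ 23/6 + 98.039ms (1/6)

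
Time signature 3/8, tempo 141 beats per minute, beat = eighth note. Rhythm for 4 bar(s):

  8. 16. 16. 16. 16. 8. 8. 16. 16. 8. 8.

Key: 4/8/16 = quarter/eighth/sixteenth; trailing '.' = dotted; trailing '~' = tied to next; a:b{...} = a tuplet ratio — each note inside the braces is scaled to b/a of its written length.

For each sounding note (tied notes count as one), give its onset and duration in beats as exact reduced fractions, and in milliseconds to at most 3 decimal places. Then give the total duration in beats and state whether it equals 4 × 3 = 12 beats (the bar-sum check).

1) 0.0ms=0b +638.298ms=3/2b
2) 638.298ms=3/2b +319.149ms=3/4b
3) 957.447ms=9/4b +319.149ms=3/4b
4) 1276.596ms=3b +319.149ms=3/4b
5) 1595.745ms=15/4b +319.149ms=3/4b
6) 1914.894ms=9/2b +638.298ms=3/2b
7) 2553.191ms=6b +638.298ms=3/2b
8) 3191.489ms=15/2b +319.149ms=3/4b
9) 3510.638ms=33/4b +319.149ms=3/4b
10) 3829.787ms=9b +638.298ms=3/2b
11) 4468.085ms=21/2b +638.298ms=3/2b
Σ=12b of 12 (141bpm 3/8) — PASS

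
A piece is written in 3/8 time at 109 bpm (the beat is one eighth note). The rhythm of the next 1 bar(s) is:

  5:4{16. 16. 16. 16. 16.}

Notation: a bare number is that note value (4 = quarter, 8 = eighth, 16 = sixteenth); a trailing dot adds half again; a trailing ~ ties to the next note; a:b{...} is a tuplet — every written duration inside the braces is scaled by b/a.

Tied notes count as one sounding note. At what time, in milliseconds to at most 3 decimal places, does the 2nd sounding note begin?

1. 0.0ms @ 0 + 330.275ms (3/5)
2. 330.275ms @ 3/5 + 330.275ms (3/5)
3. 660.55ms @ 6/5 + 330.275ms (3/5)
4. 990.826ms @ 9/5 + 330.275ms (3/5)
5. 1321.101ms @ 12/5 + 330.275ms (3/5)

note 2 onset = 3/5b = 330.275ms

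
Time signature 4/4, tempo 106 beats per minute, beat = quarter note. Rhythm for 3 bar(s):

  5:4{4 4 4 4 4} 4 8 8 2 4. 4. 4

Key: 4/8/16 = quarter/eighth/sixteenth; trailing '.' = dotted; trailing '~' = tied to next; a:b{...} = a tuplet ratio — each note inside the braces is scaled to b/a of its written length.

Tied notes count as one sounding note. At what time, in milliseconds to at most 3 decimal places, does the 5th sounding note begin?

note 5 onset = 16/5b = 1811.321ms

1. 0.0ms @ 0 + 452.83ms (4/5)
2. 452.83ms @ 4/5 + 452.83ms (4/5)
3. 905.66ms @ 8/5 + 452.83ms (4/5)
4. 1358.491ms @ 12/5 + 452.83ms (4/5)
5. 1811.321ms @ 16/5 + 452.83ms (4/5)
6. 2264.151ms @ 4 + 566.038ms (1)
7. 2830.189ms @ 5 + 283.019ms (1/2)
8. 3113.208ms @ 11/2 + 283.019ms (1/2)
9. 3396.226ms @ 6 + 1132.075ms (2)
10. 4528.302ms @ 8 + 849.057ms (3/2)
11. 5377.358ms @ 19/2 + 849.057ms (3/2)
12. 6226.415ms @ 11 + 566.038ms (1)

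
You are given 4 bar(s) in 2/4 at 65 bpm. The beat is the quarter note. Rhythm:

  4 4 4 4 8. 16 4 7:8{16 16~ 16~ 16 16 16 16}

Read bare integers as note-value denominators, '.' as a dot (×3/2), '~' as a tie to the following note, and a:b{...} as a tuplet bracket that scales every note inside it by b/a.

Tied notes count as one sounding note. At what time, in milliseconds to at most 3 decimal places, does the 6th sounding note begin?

1. 0.0ms @ 0 + 923.077ms (1)
2. 923.077ms @ 1 + 923.077ms (1)
3. 1846.154ms @ 2 + 923.077ms (1)
4. 2769.231ms @ 3 + 923.077ms (1)
5. 3692.308ms @ 4 + 692.308ms (3/4)
6. 4384.615ms @ 19/4 + 230.769ms (1/4)
7. 4615.385ms @ 5 + 923.077ms (1)
8. 5538.462ms @ 6 + 263.736ms (2/7)
9. 5802.198ms @ 44/7 + 791.209ms (6/7)
10. 6593.407ms @ 50/7 + 263.736ms (2/7)
11. 6857.143ms @ 52/7 + 263.736ms (2/7)
12. 7120.879ms @ 54/7 + 263.736ms (2/7)

note 6 onset = 19/4b = 4384.615ms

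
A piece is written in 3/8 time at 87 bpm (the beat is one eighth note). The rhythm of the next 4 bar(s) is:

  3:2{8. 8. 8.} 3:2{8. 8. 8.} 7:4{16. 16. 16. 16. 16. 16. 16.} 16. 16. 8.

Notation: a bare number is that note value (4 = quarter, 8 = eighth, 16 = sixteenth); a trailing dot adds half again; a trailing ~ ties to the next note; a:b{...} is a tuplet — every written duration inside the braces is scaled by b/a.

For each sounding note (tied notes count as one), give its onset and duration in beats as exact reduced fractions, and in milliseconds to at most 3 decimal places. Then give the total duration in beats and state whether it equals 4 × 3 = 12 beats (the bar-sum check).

1) 0.0ms=0b +689.655ms=1b
2) 689.655ms=1b +689.655ms=1b
3) 1379.31ms=2b +689.655ms=1b
4) 2068.966ms=3b +689.655ms=1b
5) 2758.621ms=4b +689.655ms=1b
6) 3448.276ms=5b +689.655ms=1b
7) 4137.931ms=6b +295.567ms=3/7b
8) 4433.498ms=45/7b +295.567ms=3/7b
9) 4729.064ms=48/7b +295.567ms=3/7b
10) 5024.631ms=51/7b +295.567ms=3/7b
11) 5320.197ms=54/7b +295.567ms=3/7b
12) 5615.764ms=57/7b +295.567ms=3/7b
13) 5911.33ms=60/7b +295.567ms=3/7b
14) 6206.897ms=9b +517.241ms=3/4b
15) 6724.138ms=39/4b +517.241ms=3/4b
16) 7241.379ms=21/2b +1034.483ms=3/2b
Σ=12b of 12 (87bpm 3/8) — PASS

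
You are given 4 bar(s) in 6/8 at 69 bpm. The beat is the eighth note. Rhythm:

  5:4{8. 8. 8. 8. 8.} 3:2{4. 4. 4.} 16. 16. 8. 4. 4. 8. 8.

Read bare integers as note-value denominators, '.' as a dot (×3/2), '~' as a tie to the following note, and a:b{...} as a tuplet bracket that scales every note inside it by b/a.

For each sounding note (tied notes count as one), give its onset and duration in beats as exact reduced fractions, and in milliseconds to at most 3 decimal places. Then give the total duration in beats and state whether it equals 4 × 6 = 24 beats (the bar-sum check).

1) 0.0ms=0b +1043.478ms=6/5b
2) 1043.478ms=6/5b +1043.478ms=6/5b
3) 2086.957ms=12/5b +1043.478ms=6/5b
4) 3130.435ms=18/5b +1043.478ms=6/5b
5) 4173.913ms=24/5b +1043.478ms=6/5b
6) 5217.391ms=6b +1739.13ms=2b
7) 6956.522ms=8b +1739.13ms=2b
8) 8695.652ms=10b +1739.13ms=2b
9) 10434.783ms=12b +652.174ms=3/4b
10) 11086.957ms=51/4b +652.174ms=3/4b
11) 11739.13ms=27/2b +1304.348ms=3/2b
12) 13043.478ms=15b +2608.696ms=3b
13) 15652.174ms=18b +2608.696ms=3b
14) 18260.87ms=21b +1304.348ms=3/2b
15) 19565.217ms=45/2b +1304.348ms=3/2b
Σ=24b of 24 (69bpm 6/8) — PASS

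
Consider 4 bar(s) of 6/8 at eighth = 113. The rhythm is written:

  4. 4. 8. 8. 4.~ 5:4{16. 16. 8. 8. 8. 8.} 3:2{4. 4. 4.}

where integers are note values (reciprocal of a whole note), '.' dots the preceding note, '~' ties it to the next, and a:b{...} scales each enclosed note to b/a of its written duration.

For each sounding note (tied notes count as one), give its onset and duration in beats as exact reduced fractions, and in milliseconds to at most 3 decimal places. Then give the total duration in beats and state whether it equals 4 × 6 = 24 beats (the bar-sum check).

1) 0.0ms=0b +1592.92ms=3b
2) 1592.92ms=3b +1592.92ms=3b
3) 3185.841ms=6b +796.46ms=3/2b
4) 3982.301ms=15/2b +796.46ms=3/2b
5) 4778.761ms=9b +1911.504ms=18/5b
6) 6690.265ms=63/5b +318.584ms=3/5b
7) 7008.85ms=66/5b +637.168ms=6/5b
8) 7646.018ms=72/5b +637.168ms=6/5b
9) 8283.186ms=78/5b +637.168ms=6/5b
10) 8920.354ms=84/5b +637.168ms=6/5b
11) 9557.522ms=18b +1061.947ms=2b
12) 10619.469ms=20b +1061.947ms=2b
13) 11681.416ms=22b +1061.947ms=2b
Σ=24b of 24 (113bpm 6/8) — PASS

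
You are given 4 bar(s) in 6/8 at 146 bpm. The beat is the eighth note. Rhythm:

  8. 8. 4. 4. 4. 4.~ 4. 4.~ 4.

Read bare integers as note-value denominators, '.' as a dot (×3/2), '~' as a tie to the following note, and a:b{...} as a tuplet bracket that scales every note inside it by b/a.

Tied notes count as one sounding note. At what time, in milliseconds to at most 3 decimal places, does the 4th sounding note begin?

note 4 onset = 6b = 2465.753ms

1. 0.0ms @ 0 + 616.438ms (3/2)
2. 616.438ms @ 3/2 + 616.438ms (3/2)
3. 1232.877ms @ 3 + 1232.877ms (3)
4. 2465.753ms @ 6 + 1232.877ms (3)
5. 3698.63ms @ 9 + 1232.877ms (3)
6. 4931.507ms @ 12 + 2465.753ms (6)
7. 7397.26ms @ 18 + 2465.753ms (6)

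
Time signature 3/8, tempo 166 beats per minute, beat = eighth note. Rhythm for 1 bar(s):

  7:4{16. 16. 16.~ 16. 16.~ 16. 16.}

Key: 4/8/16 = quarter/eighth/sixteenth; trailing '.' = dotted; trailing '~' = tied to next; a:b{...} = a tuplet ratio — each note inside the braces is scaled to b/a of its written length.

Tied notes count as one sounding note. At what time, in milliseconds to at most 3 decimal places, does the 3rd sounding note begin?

note 3 onset = 6/7b = 309.811ms

1. 0.0ms @ 0 + 154.905ms (3/7)
2. 154.905ms @ 3/7 + 154.905ms (3/7)
3. 309.811ms @ 6/7 + 309.811ms (6/7)
4. 619.621ms @ 12/7 + 309.811ms (6/7)
5. 929.432ms @ 18/7 + 154.905ms (3/7)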